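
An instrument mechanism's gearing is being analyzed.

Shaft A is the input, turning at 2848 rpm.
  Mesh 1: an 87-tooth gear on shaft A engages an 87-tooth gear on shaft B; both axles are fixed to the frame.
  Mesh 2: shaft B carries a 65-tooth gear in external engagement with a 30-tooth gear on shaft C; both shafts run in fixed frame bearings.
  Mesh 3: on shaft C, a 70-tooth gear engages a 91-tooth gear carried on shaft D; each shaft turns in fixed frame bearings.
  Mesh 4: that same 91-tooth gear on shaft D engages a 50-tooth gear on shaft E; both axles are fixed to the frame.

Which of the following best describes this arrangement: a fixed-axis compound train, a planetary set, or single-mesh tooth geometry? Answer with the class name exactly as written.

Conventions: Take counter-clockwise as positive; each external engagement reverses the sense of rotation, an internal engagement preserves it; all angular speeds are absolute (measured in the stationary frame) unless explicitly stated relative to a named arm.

fixed-axis compound train

4-mesh fixed-axis compound train (all bearings frame-fixed)
classification: fixed-axis compound train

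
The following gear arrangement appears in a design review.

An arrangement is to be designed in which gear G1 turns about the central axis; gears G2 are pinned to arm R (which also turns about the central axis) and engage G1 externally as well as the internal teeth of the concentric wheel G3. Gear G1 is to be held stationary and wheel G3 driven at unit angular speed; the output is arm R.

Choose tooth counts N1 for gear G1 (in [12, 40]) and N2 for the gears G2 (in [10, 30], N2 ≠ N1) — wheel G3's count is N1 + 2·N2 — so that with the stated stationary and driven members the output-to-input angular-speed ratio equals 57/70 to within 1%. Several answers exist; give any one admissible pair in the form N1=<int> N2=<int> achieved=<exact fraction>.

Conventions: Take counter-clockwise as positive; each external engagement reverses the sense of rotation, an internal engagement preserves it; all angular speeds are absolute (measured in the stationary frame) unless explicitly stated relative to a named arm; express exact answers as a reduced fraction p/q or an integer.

N1=13 N2=22 achieved=57/70

planetary set to be sized for 57/70 (Willis relation)
Willis with ω_sun = 0: ω_arm/ω_ring = N3/(N1+N3); set equal to 57/70  ⇒  N3/N1 = (57/70)/(1 − 57/70) = 57/13
N3 = N1 + 2·N2  ⇒  N2/N1 = (N3/N1 − 1)/2 = (57/13 − 1)/2 = 22/13
smallest multiple with N1 ≥ 12 and N2 ≥ 10: k = 1  ⇒  N1 = 1·13 = 13, N2 = 1·22 = 22 (N1 ≤ 40, N2 ≤ 30, N2 ≠ N1 ✓), N3 = 13 + 2·22 = 57
check: N3/(N1+N3) with N1 = 13, N3 = 57 gives 57/70; |achieved − target| = 0 ≤ 57/7000 ✓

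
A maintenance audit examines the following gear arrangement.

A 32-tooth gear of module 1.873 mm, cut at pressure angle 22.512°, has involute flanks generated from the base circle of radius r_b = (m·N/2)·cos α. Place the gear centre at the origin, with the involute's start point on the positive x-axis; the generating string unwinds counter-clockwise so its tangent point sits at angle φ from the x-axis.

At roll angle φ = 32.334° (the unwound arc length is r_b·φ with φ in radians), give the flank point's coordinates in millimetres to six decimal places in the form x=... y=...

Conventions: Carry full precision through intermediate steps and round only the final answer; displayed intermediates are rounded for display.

single-mesh involute tooth geometry (32T wheel at module 1.873)
pitch radius r_p = m·N/2 = 1.873·32/2 = 29.968000
base radius r_b = r_p·cos α = 29.968000·cos 22.512° = 27.684419
roll angle φ = 32.334° = 0.56433476 rad
x = r_b·(cos φ + φ·sin φ) = 31.747972
y = r_b·(sin φ − φ·cos φ) = 1.606312

x=31.747972 y=1.606312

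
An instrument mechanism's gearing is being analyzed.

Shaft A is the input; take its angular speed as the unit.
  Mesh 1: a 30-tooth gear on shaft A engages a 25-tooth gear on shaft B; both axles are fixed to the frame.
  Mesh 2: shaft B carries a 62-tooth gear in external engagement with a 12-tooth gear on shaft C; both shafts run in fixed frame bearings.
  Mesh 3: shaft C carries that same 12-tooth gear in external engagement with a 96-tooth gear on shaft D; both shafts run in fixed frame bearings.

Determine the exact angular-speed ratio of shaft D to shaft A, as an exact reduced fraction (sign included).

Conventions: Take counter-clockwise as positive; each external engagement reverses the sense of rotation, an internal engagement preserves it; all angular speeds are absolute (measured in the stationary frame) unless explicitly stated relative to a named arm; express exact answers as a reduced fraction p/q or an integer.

-31/40

class = fixed-axis compound train [3 meshes; 3 ratios multiply, 3 sense flips]
mesh 1 [30T→25T]: running ratio 6/5, sense −
mesh 2 [62T→12T]: running ratio 31/5, sense +
mesh 3 [12T→96T]: running ratio 31/40, sense −
ω_out/ω_in = -31/40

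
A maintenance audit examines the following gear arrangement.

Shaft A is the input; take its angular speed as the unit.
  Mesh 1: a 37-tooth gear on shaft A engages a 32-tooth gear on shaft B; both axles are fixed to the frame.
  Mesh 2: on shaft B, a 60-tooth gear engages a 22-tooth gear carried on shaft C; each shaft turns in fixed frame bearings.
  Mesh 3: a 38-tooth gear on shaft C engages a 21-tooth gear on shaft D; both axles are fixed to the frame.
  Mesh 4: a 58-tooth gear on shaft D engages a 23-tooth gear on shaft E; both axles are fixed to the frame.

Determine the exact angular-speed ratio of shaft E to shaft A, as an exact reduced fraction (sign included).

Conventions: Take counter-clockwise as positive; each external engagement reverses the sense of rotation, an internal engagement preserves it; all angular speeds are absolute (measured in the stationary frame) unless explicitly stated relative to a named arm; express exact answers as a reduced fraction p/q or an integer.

101935/7084

class = fixed-axis compound train [4 meshes; 4 ratios multiply, 4 sense flips]
mesh 1 [37T→32T]: running ratio 37/32, sense −
mesh 2 [60T→22T]: running ratio 555/176, sense +
mesh 3 [38T→21T]: running ratio 3515/616, sense −
mesh 4 [58T→23T]: running ratio 101935/7084, sense +
ω_out/ω_in = 101935/7084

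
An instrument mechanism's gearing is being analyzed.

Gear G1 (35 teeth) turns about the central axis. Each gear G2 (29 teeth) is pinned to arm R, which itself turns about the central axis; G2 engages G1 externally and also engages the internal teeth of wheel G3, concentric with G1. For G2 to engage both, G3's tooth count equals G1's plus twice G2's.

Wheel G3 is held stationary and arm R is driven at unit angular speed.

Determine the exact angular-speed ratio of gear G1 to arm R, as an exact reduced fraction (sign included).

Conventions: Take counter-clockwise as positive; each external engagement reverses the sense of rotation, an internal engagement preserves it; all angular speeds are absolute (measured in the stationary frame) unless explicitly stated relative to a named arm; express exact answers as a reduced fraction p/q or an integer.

topology: planetary set — G1 35T / G2 29T / G3 93T, arm = carrier (Willis)
ring teeth: 35 + 2·29 = 93
35(ω_sun−ω_arm) = −93(ω_ring−ω_arm),  ω_ring = 0, ω_arm = 1
ω_sun = 1 − (93/35)(0−1) = 128/35
ω_out/ω_in = 128/35

128/35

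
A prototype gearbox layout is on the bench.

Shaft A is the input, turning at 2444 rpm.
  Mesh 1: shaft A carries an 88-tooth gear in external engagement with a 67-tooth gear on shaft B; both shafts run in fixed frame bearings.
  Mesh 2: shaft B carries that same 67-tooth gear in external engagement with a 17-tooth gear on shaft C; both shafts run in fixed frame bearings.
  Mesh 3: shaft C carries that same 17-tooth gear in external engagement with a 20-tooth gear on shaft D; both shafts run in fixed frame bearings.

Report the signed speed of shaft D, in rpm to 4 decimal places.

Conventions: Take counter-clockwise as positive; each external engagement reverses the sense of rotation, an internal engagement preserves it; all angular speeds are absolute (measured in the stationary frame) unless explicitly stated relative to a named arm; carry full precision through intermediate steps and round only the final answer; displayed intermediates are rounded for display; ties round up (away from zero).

-10753.6000 rpm

3-mesh fixed-axis compound train (all bearings frame-fixed)
mesh 1 [88T→67T]: ω = 2444.0000×88/67 = 3210.0299 rpm, sense flips to −
mesh 2 [67T→17T]: ω = 3210.0299×67/17 = 12651.2941 rpm, sense flips to +
mesh 3 [17T→20T]: ω = 12651.2941×17/20 = 10753.6000 rpm, sense flips to −
signed output speed = -10753.6000 rpm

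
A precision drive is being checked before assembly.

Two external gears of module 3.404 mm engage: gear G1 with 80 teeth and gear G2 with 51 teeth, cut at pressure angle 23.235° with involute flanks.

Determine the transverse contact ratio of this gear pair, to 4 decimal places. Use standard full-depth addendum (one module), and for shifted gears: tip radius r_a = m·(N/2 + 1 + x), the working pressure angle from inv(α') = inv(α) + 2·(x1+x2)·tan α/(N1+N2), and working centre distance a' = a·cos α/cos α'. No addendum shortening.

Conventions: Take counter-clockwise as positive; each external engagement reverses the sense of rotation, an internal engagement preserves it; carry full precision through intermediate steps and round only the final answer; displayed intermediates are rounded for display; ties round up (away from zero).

1.6294

class = single-mesh tooth geometry [involute pair 80T × 51T, m = 3.404]
base radii: r_b1 = 125.116678, r_b2 = 79.761882
tip radii: r_a1 = 139.564000, r_a2 = 90.206000
no profile shift: α' = α, a' = a
action lengths: √(r_a1²−r_b1²) = 61.837909, √(r_a2²−r_b2²) = 42.132702
base pitch p_b = π·m·cos α = 9.826641
CR = (61.837909 + 42.132702 − 222.962000·sin 23.23500°)/9.826641 = 1.629383
contact ratio ≈ 1.6294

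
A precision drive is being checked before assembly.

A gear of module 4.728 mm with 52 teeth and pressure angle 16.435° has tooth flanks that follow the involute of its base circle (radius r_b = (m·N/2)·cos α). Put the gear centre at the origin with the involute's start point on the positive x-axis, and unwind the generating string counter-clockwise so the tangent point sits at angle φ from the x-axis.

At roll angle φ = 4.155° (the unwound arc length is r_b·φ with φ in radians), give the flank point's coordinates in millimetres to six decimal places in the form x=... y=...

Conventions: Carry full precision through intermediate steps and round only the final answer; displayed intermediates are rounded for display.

single-mesh involute tooth geometry (52T wheel at module 4.728)
pitch radius r_p = m·N/2 = 4.728·52/2 = 122.928000
base radius r_b = r_p·cos α = 122.928000·cos 16.435° = 117.905325
roll angle φ = 4.155° = 0.07251843 rad
x = r_b·(cos φ + φ·sin φ) = 118.214945
y = r_b·(sin φ − φ·cos φ) = 0.014981

x=118.214945 y=0.014981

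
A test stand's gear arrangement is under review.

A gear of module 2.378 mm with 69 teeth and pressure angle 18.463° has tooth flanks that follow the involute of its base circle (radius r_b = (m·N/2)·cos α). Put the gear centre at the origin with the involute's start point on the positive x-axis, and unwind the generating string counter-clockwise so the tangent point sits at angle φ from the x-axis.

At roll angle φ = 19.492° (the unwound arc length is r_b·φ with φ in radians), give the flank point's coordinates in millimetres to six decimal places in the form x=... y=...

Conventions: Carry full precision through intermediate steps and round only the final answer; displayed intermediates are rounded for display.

class = single-mesh tooth geometry [base-circle involute, m = 2.378, 69T]
pitch radius r_p = m·N/2 = 2.378·69/2 = 82.041000
base radius r_b = r_p·cos α = 82.041000·cos 18.463° = 77.818215
roll angle φ = 19.492° = 0.34019958 rad
x = r_b·(cos φ + φ·sin φ) = 82.191931
y = r_b·(sin φ − φ·cos φ) = 1.009547

x=82.191931 y=1.009547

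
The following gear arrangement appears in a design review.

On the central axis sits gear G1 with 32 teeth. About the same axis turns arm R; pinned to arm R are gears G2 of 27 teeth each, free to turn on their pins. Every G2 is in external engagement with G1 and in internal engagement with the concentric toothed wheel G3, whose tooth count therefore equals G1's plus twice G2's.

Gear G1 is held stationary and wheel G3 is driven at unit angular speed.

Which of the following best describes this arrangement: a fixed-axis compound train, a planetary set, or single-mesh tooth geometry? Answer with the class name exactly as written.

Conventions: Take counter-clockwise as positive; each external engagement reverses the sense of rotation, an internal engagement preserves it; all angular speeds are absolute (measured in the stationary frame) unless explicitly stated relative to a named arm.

class = planetary set [G3 = 32+2·27 = 86; Willis about the carrier]
classification: planetary set

planetary set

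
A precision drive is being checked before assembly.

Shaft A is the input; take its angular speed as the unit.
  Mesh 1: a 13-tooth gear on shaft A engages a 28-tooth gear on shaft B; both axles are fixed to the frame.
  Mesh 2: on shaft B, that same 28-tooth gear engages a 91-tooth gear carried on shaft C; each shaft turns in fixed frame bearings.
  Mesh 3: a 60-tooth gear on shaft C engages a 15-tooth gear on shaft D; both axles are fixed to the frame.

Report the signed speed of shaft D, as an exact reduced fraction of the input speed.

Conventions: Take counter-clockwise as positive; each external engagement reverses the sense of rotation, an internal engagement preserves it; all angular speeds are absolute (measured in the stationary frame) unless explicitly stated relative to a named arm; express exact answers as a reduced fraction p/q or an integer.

3-mesh fixed-axis compound train (all bearings frame-fixed)
mesh 1 [13T→28T]: |ω|/ω_in = 1×13/28 = 13/28, sense flips to −
mesh 2 [28T→91T]: |ω|/ω_in = (13/28)×28/91 = 1/7, sense flips to +
mesh 3 [60T→15T]: |ω|/ω_in = (1/7)×60/15 = 4/7, sense flips to −
signed output speed (× input speed) = -4/7

-4/7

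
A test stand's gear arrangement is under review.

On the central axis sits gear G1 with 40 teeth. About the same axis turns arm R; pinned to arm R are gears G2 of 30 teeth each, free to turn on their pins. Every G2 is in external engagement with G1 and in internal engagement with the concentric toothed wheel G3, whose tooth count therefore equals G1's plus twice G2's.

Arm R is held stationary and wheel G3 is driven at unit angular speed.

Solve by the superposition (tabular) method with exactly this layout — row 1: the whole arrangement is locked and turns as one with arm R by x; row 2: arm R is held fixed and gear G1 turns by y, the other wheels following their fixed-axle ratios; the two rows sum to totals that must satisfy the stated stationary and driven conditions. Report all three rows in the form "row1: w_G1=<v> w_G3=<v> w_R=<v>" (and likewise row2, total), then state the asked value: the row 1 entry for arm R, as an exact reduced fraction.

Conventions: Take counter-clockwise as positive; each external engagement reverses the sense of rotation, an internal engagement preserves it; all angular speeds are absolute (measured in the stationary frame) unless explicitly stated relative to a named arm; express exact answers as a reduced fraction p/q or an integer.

class = planetary set [G3 = 40+2·30 = 100; Willis about the carrier]
row 1 (train locked, turned with arm): all members turn x
row 2 (arm held, sun turns y): ω_ring = −(40/100)·y, ω_arm = 0
boundary: total ω_arm = x = 0 and total ω_ring = x − (40/100)·y = 1  ⇒  y = -5/2, x = 0
row 2 ring = −(40/100)·(-5/2) = 1
totals (row 1 + row 2): sun 0 + (-5/2) = -5/2, ring 0 + 1 = 1, arm 0 + 0 = 0
asked cell (row1, arm) = 0

row1: w_G1=0 w_G3=0 w_R=0
row2: w_G1=-5/2 w_G3=1 w_R=0
total: w_G1=-5/2 w_G3=1 w_R=0
asked value: 0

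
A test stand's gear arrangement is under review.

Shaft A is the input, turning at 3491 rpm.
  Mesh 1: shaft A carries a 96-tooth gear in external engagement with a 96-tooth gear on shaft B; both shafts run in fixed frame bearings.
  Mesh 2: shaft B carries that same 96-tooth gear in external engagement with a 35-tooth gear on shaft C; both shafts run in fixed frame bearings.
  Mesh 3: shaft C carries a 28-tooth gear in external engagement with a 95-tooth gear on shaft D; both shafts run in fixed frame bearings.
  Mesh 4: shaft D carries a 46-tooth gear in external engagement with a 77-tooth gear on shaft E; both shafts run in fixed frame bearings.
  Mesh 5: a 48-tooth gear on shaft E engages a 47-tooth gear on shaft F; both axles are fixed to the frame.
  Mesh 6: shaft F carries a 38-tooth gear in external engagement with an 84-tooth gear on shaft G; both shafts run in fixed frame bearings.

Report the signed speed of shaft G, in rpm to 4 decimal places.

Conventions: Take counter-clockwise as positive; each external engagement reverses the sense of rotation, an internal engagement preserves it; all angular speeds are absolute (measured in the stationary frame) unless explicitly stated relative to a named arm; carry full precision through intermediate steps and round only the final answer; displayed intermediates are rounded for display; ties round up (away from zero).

6-mesh fixed-axis compound train (all bearings frame-fixed)
mesh 1 [96T→96T]: ω = 3491.0000×96/96 = 3491.0000 rpm, sense flips to −
mesh 2 [96T→35T]: ω = 3491.0000×96/35 = 9575.3143 rpm, sense flips to +
mesh 3 [28T→95T]: ω = 9575.3143×28/95 = 2822.1979 rpm, sense flips to −
mesh 4 [46T→77T]: ω = 2822.1979×46/77 = 1685.9884 rpm, sense flips to +
mesh 5 [48T→47T]: ω = 1685.9884×48/47 = 1721.8604 rpm, sense flips to −
mesh 6 [38T→84T]: ω = 1721.8604×38/84 = 778.9369 rpm, sense flips to +
signed output speed = +778.9369 rpm

+778.9369 rpm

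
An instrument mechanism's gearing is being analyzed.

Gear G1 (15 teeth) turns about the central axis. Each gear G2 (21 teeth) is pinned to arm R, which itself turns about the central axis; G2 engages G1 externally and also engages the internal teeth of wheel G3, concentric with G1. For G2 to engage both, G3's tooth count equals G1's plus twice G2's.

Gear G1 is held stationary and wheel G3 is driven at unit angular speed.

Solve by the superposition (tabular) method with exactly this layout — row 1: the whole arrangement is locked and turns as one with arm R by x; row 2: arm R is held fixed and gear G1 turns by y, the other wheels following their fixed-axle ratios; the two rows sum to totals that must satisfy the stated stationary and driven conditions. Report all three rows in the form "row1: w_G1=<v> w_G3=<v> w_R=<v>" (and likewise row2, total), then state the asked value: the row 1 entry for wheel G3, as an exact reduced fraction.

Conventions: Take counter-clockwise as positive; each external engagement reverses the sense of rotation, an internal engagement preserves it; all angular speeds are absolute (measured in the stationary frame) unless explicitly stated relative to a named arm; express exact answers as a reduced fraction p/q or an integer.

row1: w_G1=19/24 w_G3=19/24 w_R=19/24
row2: w_G1=-19/24 w_G3=5/24 w_R=0
total: w_G1=0 w_G3=1 w_R=19/24
asked value: 19/24

recognized (axles ride arm R): planetary set, 15/21/57 teeth
row 1 (train locked, turned with arm): all members turn x
row 2 — arm fixed, fixed-axis ratios: sun y, ring −(15/57)·y, arm 0
boundary: total ω_sun = x + y = 0 and total ω_ring = x − (15/57)·y = 1  ⇒  y = -19/24, x = 19/24
row 2 ring = −(15/57)·(-19/24) = 5/24
totals (row 1 + row 2): sun 19/24 + (-19/24) = 0, ring 19/24 + 5/24 = 1, arm 19/24 + 0 = 19/24
asked cell (row1, ring) = 19/24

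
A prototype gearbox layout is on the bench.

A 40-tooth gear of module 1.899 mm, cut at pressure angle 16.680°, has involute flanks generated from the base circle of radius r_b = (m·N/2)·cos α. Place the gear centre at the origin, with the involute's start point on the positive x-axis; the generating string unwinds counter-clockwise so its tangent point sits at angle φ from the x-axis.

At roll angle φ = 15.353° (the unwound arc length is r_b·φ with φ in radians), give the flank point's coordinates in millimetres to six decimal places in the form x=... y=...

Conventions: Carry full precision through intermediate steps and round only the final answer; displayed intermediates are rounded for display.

class = single-mesh tooth geometry [base-circle involute, m = 1.899, 40T]
pitch radius r_p = m·N/2 = 1.899·40/2 = 37.980000
base radius r_b = r_p·cos α = 37.980000·cos 16.680° = 36.381906
roll angle φ = 15.353° = 0.26796040 rad
x = r_b·(cos φ + φ·sin φ) = 37.664714
y = r_b·(sin φ − φ·cos φ) = 0.231662

x=37.664714 y=0.231662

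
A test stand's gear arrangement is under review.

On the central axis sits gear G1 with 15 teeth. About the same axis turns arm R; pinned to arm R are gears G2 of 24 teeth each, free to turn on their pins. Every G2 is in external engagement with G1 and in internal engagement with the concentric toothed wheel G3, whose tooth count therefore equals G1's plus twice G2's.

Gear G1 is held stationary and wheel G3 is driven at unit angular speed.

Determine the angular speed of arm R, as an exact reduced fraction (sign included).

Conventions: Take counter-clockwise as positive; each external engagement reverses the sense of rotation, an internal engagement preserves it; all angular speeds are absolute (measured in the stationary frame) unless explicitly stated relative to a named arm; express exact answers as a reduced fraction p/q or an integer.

planetary set (15T centre, 24T on arm, 63T internal) — Willis relation
ring teeth: 15 + 2·24 = 63
15(ω_sun−ω_arm) = −63(ω_ring−ω_arm),  ω_sun = 0, ω_ring = 1
15(0−ω_arm) = −63(1−ω_arm)  ⇒  78·ω_arm = 63  ⇒  ω_arm = 21/26
exact speed ratio = 21/26

21/26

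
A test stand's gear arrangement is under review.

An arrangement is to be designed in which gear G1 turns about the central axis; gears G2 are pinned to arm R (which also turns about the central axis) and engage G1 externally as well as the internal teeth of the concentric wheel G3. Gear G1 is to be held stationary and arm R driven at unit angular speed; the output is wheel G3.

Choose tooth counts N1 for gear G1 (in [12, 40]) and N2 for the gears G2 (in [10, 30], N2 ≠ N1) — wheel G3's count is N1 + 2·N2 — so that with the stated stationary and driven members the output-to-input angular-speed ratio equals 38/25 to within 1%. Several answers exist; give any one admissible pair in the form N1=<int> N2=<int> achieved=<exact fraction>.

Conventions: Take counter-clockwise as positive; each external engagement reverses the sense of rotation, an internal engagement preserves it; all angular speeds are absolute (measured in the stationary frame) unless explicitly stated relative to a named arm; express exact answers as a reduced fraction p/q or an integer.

N1=26 N2=12 achieved=38/25

class = planetary set [ratio 38/25 wanted; Willis about the carrier]
Willis with ω_sun = 0: ω_ring/ω_arm = (N1+N3)/N3; set equal to 38/25  ⇒  N3/N1 = 1/(38/25 − 1) = 25/13
N3 = N1 + 2·N2  ⇒  N2/N1 = (N3/N1 − 1)/2 = (25/13 − 1)/2 = 6/13
smallest multiple with N1 ≥ 12 and N2 ≥ 10: k = 2  ⇒  N1 = 2·13 = 26, N2 = 2·6 = 12 (N1 ≤ 40, N2 ≤ 30, N2 ≠ N1 ✓), N3 = 26 + 2·12 = 50
check: (N1+N3)/N3 with N1 = 26, N3 = 50 gives 38/25; |achieved − target| = 0 ≤ 19/1250 ✓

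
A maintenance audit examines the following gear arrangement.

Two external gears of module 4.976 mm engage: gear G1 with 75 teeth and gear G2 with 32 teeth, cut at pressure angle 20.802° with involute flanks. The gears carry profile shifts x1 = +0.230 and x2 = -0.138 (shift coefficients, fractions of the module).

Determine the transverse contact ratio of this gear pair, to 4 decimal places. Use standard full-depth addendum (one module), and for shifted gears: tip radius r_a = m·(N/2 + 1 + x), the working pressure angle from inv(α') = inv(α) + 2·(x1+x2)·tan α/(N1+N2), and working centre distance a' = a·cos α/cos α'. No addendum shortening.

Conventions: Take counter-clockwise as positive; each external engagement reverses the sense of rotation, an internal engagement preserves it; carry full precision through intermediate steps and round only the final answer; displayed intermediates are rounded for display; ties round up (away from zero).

1.7010

recognized (one external pair, fixed centres): single-mesh tooth geometry, m = 4.976, N1 = 75, N2 = 32
base radii: r_b1 = 174.436158, r_b2 = 74.426094
tip radii: r_a1 = 192.720480, r_a2 = 83.905312
inv(α') = inv(20.802°) + 2·(+0.230-0.138)·tan α/(75+32) = 0.01749421  ⇒  α' = 21.05789°
a' = a·cos α / cos α' = 266.2160·cos 20.802°/cos 21.05789° = 266.671112
action lengths: √(r_a1²−r_b1²) = 81.934182, √(r_a2²−r_b2²) = 38.740907
base pitch p_b = π·m·cos α = 14.613529
CR = (81.934182 + 38.740907 − 266.671112·sin 21.05789°)/14.613529 = 1.700974
contact ratio ≈ 1.7010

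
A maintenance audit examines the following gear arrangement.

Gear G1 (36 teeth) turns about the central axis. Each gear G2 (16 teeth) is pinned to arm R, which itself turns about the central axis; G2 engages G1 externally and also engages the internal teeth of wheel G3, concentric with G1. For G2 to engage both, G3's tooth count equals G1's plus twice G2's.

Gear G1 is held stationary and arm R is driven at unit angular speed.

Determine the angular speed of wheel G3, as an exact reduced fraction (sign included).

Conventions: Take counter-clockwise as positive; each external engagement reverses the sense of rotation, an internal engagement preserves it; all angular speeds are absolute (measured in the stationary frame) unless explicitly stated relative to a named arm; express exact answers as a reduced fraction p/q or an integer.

topology: planetary set — G1 36T / G2 16T / G3 68T, arm = carrier (Willis)
ring teeth: 36 + 2·16 = 68
36(ω_sun−ω_arm) = −68(ω_ring−ω_arm),  ω_sun = 0, ω_arm = 1
ω_ring = 1 − (36/68)(0−1) = 26/17
exact speed ratio = 26/17

26/17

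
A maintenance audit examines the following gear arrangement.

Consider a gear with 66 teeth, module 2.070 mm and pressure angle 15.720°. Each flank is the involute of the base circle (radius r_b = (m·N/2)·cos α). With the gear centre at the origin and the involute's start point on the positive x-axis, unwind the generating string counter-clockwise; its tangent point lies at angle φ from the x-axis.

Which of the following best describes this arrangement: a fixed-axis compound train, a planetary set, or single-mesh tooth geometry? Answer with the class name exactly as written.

topology: single-mesh involute geometry — m = 2.070, N = 66
classification: single-mesh tooth geometry

single-mesh tooth geometry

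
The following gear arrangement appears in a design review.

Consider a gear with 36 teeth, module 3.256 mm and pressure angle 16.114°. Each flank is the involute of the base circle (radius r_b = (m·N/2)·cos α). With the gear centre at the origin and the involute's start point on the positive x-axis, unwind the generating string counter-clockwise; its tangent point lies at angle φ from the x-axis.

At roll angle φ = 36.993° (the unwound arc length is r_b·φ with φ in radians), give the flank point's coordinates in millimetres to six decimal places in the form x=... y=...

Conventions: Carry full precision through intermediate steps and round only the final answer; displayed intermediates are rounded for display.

single-mesh involute tooth geometry (36T wheel at module 3.256)
pitch radius r_p = m·N/2 = 3.256·36/2 = 58.608000
base radius r_b = r_p·cos α = 58.608000·cos 16.114° = 56.305372
roll angle φ = 36.993° = 0.64564965 rad
x = r_b·(cos φ + φ·sin φ) = 66.846170
y = r_b·(sin φ − φ·cos φ) = 4.844021

x=66.846170 y=4.844021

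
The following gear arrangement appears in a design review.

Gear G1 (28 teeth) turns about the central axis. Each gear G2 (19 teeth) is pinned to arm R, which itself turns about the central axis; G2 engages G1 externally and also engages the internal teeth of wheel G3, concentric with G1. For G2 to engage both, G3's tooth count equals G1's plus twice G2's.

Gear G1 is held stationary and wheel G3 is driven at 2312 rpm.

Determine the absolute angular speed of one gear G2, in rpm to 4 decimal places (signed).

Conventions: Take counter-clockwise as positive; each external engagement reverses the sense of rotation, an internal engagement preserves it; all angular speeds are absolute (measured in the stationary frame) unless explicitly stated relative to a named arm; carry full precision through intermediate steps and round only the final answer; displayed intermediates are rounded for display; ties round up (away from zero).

+4015.5789 rpm

topology: planetary set — G1 28T / G2 19T / G3 66T, arm = carrier (Willis)
normalise by the input: solve with ω_ring = 1, then scale by 2312 rpm
ring teeth: 28 + 2·19 = 66
28(ω_sun−ω_arm) = −66(ω_ring−ω_arm),  ω_sun = 0, ω_ring = 1
28(0−ω_arm) = −66(1−ω_arm)  ⇒  94·ω_arm = 66  ⇒  ω_arm = 33/47
sun–planet mesh: 28·(0−33/47) = −19·(ω_p−ω_arm)  ⇒  ω_p−ω_arm = 924/893
ω_p = 33/47 + 924/893 = 33/19
scale: ω_p = 33/19 × 2312 rpm = +4015.5789 rpm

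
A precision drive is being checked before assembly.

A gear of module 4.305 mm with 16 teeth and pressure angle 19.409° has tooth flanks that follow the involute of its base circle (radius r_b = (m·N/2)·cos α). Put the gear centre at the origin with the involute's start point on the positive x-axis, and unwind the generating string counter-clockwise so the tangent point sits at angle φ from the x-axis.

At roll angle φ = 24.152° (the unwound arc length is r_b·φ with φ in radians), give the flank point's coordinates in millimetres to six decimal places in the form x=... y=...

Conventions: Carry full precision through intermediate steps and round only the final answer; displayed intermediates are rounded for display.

recognized (one wheel, involute flank): single-mesh tooth geometry, m = 4.305, N = 16
pitch radius r_p = m·N/2 = 4.305·16/2 = 34.440000
base radius r_b = r_p·cos α = 34.440000·cos 19.409° = 32.482791
roll angle φ = 24.152° = 0.42153192 rad
x = r_b·(cos φ + φ·sin φ) = 35.241772
y = r_b·(sin φ − φ·cos φ) = 0.796685

x=35.241772 y=0.796685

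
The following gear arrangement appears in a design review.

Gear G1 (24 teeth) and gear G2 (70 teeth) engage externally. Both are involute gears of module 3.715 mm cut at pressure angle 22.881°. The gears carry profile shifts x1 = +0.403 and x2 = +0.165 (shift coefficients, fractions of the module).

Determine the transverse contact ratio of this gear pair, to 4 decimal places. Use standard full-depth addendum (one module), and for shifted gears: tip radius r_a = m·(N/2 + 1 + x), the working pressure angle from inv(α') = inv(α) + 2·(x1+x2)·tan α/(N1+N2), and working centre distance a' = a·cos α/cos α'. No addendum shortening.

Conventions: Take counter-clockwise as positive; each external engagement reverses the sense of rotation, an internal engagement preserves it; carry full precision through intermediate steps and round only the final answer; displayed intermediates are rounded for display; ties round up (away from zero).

1.4869

class = single-mesh tooth geometry [involute pair 24T × 70T, m = 3.715]
base radii: r_b1 = 41.072196, r_b2 = 119.793904
tip radii: r_a1 = 49.792145, r_a2 = 134.352975
inv(α') = inv(22.881°) + 2·(+0.403+0.165)·tan α/(24+70) = 0.02777725  ⇒  α' = 24.40486°
a' = a·cos α / cos α' = 174.6050·cos 22.881°/cos 24.40486° = 176.650028
action lengths: √(r_a1²−r_b1²) = 28.148400, √(r_a2²−r_b2²) = 60.828796
base pitch p_b = π·m·cos α = 10.752676
CR = (28.148400 + 60.828796 − 176.650028·sin 24.40486°)/10.752676 = 1.486945
contact ratio ≈ 1.4869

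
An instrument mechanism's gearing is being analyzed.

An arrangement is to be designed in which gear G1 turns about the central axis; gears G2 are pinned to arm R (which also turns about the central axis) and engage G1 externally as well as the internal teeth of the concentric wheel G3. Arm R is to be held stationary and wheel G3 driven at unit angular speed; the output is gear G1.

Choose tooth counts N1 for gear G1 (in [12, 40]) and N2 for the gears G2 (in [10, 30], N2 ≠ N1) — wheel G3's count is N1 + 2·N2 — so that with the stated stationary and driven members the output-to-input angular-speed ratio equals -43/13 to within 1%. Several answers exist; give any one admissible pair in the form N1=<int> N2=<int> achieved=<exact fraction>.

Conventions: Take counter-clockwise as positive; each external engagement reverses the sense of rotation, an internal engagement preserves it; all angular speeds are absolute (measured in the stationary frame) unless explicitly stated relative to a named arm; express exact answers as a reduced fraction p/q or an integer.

N1=13 N2=15 achieved=-43/13

topology: planetary set — design target -43/13, arm = carrier (Willis)
Willis with ω_arm = 0: ω_sun/ω_ring = −N3/N1; set equal to -43/13  ⇒  N3/N1 = −(-43/13) = 43/13
N3 = N1 + 2·N2  ⇒  N2/N1 = (N3/N1 − 1)/2 = (43/13 − 1)/2 = 15/13
smallest multiple with N1 ≥ 12 and N2 ≥ 10: k = 1  ⇒  N1 = 1·13 = 13, N2 = 1·15 = 15 (N1 ≤ 40, N2 ≤ 30, N2 ≠ N1 ✓), N3 = 13 + 2·15 = 43
check: −N3/N1 with N1 = 13, N3 = 43 gives -43/13; |achieved − target| = 0 ≤ 43/1300 ✓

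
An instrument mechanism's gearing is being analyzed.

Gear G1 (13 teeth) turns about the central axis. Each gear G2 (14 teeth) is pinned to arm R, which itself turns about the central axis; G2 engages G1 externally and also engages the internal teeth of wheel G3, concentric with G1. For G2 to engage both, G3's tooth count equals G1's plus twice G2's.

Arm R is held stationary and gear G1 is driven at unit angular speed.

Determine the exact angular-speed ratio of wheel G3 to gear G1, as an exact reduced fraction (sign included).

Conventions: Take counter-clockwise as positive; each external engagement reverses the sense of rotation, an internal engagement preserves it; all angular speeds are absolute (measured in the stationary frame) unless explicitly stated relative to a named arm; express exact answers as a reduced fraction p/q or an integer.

topology: planetary set — G1 13T / G2 14T / G3 41T, arm = carrier (Willis)
ring teeth: 13 + 2·14 = 41
13(ω_sun−ω_arm) = −41(ω_ring−ω_arm),  ω_arm = 0, ω_sun = 1
ω_ring = 0 − (13/41)(1−0) = -13/41
ω_out/ω_in = -13/41

-13/41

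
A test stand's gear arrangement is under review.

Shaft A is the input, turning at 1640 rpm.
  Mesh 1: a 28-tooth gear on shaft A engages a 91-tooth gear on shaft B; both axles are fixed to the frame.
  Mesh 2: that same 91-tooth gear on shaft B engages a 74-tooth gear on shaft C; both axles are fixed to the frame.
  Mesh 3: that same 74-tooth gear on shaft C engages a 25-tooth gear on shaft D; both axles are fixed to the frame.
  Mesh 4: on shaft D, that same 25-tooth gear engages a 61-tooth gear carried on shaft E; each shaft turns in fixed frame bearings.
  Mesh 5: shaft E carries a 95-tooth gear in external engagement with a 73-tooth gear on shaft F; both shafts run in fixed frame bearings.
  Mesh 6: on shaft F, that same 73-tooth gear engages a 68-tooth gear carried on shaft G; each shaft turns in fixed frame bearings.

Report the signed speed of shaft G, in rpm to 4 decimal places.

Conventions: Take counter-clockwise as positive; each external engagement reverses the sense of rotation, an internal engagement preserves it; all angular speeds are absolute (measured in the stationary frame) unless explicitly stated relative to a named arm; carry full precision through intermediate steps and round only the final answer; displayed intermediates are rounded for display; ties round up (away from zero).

recognized (7 fixed axles, 6 meshes): fixed-axis compound train
mesh 1 [28T→91T]: ω = 1640.0000×28/91 = 504.6154 rpm, sense flips to −
mesh 2 [91T→74T]: ω = 504.6154×91/74 = 620.5405 rpm, sense flips to +
mesh 3 [74T→25T]: ω = 620.5405×74/25 = 1836.8000 rpm, sense flips to −
mesh 4 [25T→61T]: ω = 1836.8000×25/61 = 752.7869 rpm, sense flips to +
mesh 5 [95T→73T]: ω = 752.7869×95/73 = 979.6542 rpm, sense flips to −
mesh 6 [73T→68T]: ω = 979.6542×73/68 = 1051.6876 rpm, sense flips to +
signed output speed = +1051.6876 rpm

+1051.6876 rpm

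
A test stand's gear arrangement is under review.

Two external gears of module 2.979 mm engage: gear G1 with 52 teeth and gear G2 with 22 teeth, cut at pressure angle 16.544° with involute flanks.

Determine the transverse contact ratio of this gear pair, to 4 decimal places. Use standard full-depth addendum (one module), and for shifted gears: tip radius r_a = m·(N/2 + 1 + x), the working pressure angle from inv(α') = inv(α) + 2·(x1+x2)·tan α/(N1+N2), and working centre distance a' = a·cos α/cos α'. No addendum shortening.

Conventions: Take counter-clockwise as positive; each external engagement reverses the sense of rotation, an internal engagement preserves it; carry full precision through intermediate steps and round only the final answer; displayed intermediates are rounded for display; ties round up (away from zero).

1.8514

class = single-mesh tooth geometry [involute pair 52T × 22T, m = 2.979]
base radii: r_b1 = 74.247509, r_b2 = 31.412407
tip radii: r_a1 = 80.433000, r_a2 = 35.748000
no profile shift: α' = α, a' = a
action lengths: √(r_a1²−r_b1²) = 30.931779, √(r_a2²−r_b2²) = 17.064002
base pitch p_b = π·m·cos α = 8.971363
CR = (30.931779 + 17.064002 − 110.223000·sin 16.54400°)/8.971363 = 1.851403
contact ratio ≈ 1.8514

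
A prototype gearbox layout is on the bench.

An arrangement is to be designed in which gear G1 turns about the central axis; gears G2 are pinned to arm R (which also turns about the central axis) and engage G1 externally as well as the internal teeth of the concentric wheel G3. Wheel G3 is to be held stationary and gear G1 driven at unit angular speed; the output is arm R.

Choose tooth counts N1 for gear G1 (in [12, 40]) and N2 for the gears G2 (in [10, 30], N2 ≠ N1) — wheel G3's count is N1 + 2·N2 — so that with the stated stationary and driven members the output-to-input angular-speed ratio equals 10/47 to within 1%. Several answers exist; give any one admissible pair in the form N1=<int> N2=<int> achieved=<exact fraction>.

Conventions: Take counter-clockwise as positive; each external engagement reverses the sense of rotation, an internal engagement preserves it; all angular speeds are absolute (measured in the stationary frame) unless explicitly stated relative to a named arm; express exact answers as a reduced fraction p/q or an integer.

topology: planetary set — design target 10/47, arm = carrier (Willis)
Willis with ω_ring = 0: ω_arm/ω_sun = N1/(N1+N3); set equal to 10/47  ⇒  N3/N1 = 1/(10/47) − 1 = 37/10
N3 = N1 + 2·N2  ⇒  N2/N1 = (N3/N1 − 1)/2 = (37/10 − 1)/2 = 27/20
smallest multiple with N1 ≥ 12 and N2 ≥ 10: k = 1  ⇒  N1 = 1·20 = 20, N2 = 1·27 = 27 (N1 ≤ 40, N2 ≤ 30, N2 ≠ N1 ✓), N3 = 20 + 2·27 = 74
check: N1/(N1+N3) with N1 = 20, N3 = 74 gives 10/47; |achieved − target| = 0 ≤ 1/470 ✓

N1=20 N2=27 achieved=10/47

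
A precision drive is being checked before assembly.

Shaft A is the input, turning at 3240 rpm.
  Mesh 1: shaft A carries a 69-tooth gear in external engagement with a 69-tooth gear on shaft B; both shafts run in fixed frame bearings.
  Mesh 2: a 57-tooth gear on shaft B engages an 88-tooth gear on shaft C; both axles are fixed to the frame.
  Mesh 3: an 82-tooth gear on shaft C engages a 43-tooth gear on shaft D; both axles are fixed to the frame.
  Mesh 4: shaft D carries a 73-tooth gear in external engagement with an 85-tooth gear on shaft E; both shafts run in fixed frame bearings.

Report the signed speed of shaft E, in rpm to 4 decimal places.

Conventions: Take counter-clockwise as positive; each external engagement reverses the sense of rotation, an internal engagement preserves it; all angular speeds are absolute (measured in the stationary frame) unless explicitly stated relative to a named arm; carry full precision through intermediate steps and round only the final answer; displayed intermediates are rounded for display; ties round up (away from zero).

recognized (5 fixed axles, 4 meshes): fixed-axis compound train
mesh 1 [69T→69T]: ω = 3240.0000×69/69 = 3240.0000 rpm, sense flips to −
mesh 2 [57T→88T]: ω = 3240.0000×57/88 = 2098.6364 rpm, sense flips to +
mesh 3 [82T→43T]: ω = 2098.6364×82/43 = 4002.0507 rpm, sense flips to −
mesh 4 [73T→85T]: ω = 4002.0507×73/85 = 3437.0553 rpm, sense flips to +
signed output speed = +3437.0553 rpm

+3437.0553 rpm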